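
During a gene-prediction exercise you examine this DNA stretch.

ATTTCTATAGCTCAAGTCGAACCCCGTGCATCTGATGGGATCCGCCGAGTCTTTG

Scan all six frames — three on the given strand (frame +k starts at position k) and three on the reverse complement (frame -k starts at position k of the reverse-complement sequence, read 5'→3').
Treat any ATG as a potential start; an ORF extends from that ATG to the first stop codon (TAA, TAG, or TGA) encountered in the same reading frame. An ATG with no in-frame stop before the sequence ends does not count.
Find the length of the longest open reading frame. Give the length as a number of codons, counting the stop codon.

Reverse complement (5'→3'): CAAAGACTCGGCGGATCCCATCAGATGCACGGGGTTCGACTTGAGCTATAGAAAT
Frame +1: ATT TCT ATA GCT CAA GTC GAA CCC CGT GCA TCT GAT GGG ATC CGC CGA GTC TTT — no ATG→stop ORF.
Frame +2: TTT CTA TAG CTC AAG TCG AAC CCC GTG CAT CTG ATG GGA TCC GCC GAG TCT TTG — no ATG→stop ORF.
Frame +3: TTC TAT AGC TCA AGT CGA ACC CCG TGC ATC TGA TGG GAT CCG CCG AGT CTT — no ATG→stop ORF.
Frame -1: CAA AGA CTC GGC GGA TCC CAT CAG ATG CAC GGG GTT CGA CTT GAG CTA TAG AAA — ATG at 25, stop TAG at 49 → 27 nt.
Frame -2: AAA GAC TCG GCG GAT CCC ATC AGA TGC ACG GGG TTC GAC TTG AGC TAT AGA AAT — no ATG→stop ORF.
Frame -3: AAG ACT CGG CGG ATC CCA TCA GAT GCA CGG GGT TCG ACT TGA GCT ATA GAA — no ATG→stop ORF.
Longest: frame -1, positions 25–51, 27 nt = 9 codons = 8 aa. → 9 codons.

9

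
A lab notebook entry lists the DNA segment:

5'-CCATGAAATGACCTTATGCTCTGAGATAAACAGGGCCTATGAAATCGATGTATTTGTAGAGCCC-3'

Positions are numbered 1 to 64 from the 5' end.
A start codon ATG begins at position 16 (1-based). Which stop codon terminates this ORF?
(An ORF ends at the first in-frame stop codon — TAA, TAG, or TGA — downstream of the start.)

Codons from position 16: ATG (16–18), CTC (19–21), TGA (22–24).
The first in-frame stop codon is TGA.

TGA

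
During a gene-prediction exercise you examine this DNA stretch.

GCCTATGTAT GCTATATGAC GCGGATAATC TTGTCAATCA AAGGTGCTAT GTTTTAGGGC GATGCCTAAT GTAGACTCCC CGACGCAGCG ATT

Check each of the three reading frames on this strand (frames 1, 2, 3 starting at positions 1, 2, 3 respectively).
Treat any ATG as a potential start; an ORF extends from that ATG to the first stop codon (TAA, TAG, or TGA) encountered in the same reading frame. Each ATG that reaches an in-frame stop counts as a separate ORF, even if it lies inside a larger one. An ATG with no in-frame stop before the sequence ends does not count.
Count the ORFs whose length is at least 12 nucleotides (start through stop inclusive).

3

Frame 1: GCC TAT GTA TGC TAT ATG ACG CGG ATA ATC TTG TCA ATC AAA GGT GCT ATG TTT TAG GGC GAT GCC TAA TGT AGA CTC CCC GAC GCA GCG ATT — ATG at 16, stop TAG at 55 → 42 nt; ATG at 49, stop TAG at 55 → 9 nt.
Frame 2: CCT ATG TAT GCT ATA TGA CGC GGA TAA TCT TGT CAA TCA AAG GTG CTA TGT TTT AGG GCG ATG CCT AAT GTA GAC TCC CCG ACG CAG CGA — ATG at 5, stop TGA at 17 → 15 nt.
Frame 3: CTA TGT ATG CTA TAT GAC GCG GAT AAT CTT GTC AAT CAA AGG TGC TAT GTT TTA GGG CGA TGC CTA ATG TAG ACT CCC CGA CGC AGC GAT — ATG at 9, stop TAG at 72 → 66 nt; ATG at 69, stop TAG at 72 → 6 nt.
ORFs ≥ 12 nucleotides: frame 1 16–57 (42 nucleotides), frame 2 5–19 (15 nucleotides), frame 3 9–74 (66 nucleotides). Count = 3.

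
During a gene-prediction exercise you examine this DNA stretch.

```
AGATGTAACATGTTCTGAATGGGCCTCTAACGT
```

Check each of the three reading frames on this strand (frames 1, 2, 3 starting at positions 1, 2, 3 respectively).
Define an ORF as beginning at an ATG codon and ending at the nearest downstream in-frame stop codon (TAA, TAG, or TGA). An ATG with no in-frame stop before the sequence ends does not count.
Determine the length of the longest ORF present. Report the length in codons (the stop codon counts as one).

Frame 1: AGA TGT AAC ATG TTC TGA ATG GGC CTC TAA CGT — ATG at 10, stop TGA at 16 → 9 nt; ATG at 19, stop TAA at 28 → 12 nt.
Frame 2: GAT GTA ACA TGT TCT GAA TGG GCC TCT AAC — no ATG→stop ORF.
Frame 3: ATG TAA CAT GTT CTG AAT GGG CCT CTA ACG — ATG at 3, stop TAA at 6 → 6 nt.
Longest: frame 1, positions 19–30, 12 nt = 4 codons = 3 aa. → 4 codons.

4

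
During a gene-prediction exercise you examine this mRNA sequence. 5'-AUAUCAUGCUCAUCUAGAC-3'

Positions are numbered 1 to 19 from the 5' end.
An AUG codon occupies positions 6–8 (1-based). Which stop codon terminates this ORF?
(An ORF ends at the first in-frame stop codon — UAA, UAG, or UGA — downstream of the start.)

Codons from position 6: AUG (6–8), CUC (9–11), AUC (12–14), UAG (15–17).
The first in-frame stop codon is UAG.

UAG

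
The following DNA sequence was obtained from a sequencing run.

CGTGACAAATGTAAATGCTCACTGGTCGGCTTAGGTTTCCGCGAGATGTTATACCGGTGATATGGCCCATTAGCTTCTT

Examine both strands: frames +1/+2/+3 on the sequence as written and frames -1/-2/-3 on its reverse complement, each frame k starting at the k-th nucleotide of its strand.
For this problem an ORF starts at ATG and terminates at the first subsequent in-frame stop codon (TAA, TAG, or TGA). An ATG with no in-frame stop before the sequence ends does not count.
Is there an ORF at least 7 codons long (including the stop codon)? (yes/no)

Reverse complement (5'→3'): AAGAAGCTAATGGGCCATATCACCGGTATAACATCTCGCGGAAACCTAAGCCGACCAGTGAGCATTTACATTTGTCACG
Frame +1: CGT GAC AAA TGT AAA TGC TCA CTG GTC GGC TTA GGT TTC CGC GAG ATG TTA TAC CGG TGA TAT GGC CCA TTA GCT TCT — ATG at 46, stop TGA at 58 → 15 nt.
Frame +2: GTG ACA AAT GTA AAT GCT CAC TGG TCG GCT TAG GTT TCC GCG AGA TGT TAT ACC GGT GAT ATG GCC CAT TAG CTT CTT — ATG at 62, stop TAG at 71 → 12 nt.
Frame +3: TGA CAA ATG TAA ATG CTC ACT GGT CGG CTT AGG TTT CCG CGA GAT GTT ATA CCG GTG ATA TGG CCC ATT AGC TTC — ATG at 9, stop TAA at 12 → 6 nt.
Frame -1: AAG AAG CTA ATG GGC CAT ATC ACC GGT ATA ACA TCT CGC GGA AAC CTA AGC CGA CCA GTG AGC ATT TAC ATT TGT CAC — no ATG→stop ORF.
Frame -2: AGA AGC TAA TGG GCC ATA TCA CCG GTA TAA CAT CTC GCG GAA ACC TAA GCC GAC CAG TGA GCA TTT ACA TTT GTC ACG — no ATG→stop ORF.
Frame -3: GAA GCT AAT GGG CCA TAT CAC CGG TAT AAC ATC TCG CGG AAA CCT AAG CCG ACC AGT GAG CAT TTA CAT TTG TCA — no ATG→stop ORF.
Largest ORF found is 5 codons < 7, so no.

no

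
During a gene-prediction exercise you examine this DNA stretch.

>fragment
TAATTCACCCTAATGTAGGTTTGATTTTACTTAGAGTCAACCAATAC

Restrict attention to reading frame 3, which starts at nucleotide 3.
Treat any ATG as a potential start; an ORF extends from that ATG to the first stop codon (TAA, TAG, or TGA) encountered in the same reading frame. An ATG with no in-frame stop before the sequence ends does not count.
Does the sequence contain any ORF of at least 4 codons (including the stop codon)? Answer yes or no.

no

Frame 3: ATT CAC CCT AAT GTA GGT TTG ATT TTA CTT AGA GTC AAC CAA TAC — no ATG→stop ORF.
Largest ORF found is 0 codons < 4, so no.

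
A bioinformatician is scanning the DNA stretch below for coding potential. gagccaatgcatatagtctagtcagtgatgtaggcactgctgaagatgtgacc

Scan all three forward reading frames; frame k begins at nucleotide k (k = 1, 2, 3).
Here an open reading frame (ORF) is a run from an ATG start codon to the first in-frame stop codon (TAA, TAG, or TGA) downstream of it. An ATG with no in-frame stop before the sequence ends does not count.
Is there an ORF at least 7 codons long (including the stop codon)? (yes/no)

no

Frame 1: GAG CCA ATG CAT ATA GTC TAG TCA GTG ATG TAG GCA CTG CTG AAG ATG TGA — ATG at 7, stop TAG at 19 → 15 nt; ATG at 28, stop TAG at 31 → 6 nt; ATG at 46, stop TGA at 49 → 6 nt.
Frame 2: AGC CAA TGC ATA TAG TCT AGT CAG TGA TGT AGG CAC TGC TGA AGA TGT GAC — no ATG→stop ORF.
Frame 3: GCC AAT GCA TAT AGT CTA GTC AGT GAT GTA GGC ACT GCT GAA GAT GTG ACC — no ATG→stop ORF.
Largest ORF found is 5 codons < 7, so no.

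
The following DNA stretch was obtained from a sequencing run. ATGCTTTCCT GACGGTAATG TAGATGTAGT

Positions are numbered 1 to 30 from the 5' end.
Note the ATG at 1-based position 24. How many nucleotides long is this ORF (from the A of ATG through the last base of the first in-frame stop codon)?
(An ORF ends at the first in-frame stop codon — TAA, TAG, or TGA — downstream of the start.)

6

Codons from position 24: ATG (24–26), TAG (27–29).
TAG is the first in-frame stop; ORF spans 24–29, 6 nucleotides.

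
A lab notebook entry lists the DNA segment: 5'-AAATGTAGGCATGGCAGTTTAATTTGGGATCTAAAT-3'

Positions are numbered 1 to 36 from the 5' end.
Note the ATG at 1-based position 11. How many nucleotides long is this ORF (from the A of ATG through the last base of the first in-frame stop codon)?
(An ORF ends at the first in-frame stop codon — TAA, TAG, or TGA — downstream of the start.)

12

Codons from position 11: ATG (11–13), GCA (14–16), GTT (17–19), TAA (20–22).
TAA is the first in-frame stop; ORF spans 11–22, 12 nucleotides.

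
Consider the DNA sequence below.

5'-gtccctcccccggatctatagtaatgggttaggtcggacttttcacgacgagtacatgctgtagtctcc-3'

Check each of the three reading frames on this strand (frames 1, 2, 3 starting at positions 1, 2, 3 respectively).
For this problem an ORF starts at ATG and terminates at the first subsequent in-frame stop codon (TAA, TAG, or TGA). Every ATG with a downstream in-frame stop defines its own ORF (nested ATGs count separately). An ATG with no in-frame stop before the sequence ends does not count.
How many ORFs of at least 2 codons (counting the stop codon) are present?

2

Frame 1: GTC CCT CCC CCG GAT CTA TAG TAA TGG GTT AGG TCG GAC TTT TCA CGA CGA GTA CAT GCT GTA GTC TCC — no ATG→stop ORF.
Frame 2: TCC CTC CCC CGG ATC TAT AGT AAT GGG TTA GGT CGG ACT TTT CAC GAC GAG TAC ATG CTG TAG TCT — ATG at 56, stop TAG at 62 → 9 nt.
Frame 3: CCC TCC CCC GGA TCT ATA GTA ATG GGT TAG GTC GGA CTT TTC ACG ACG AGT ACA TGC TGT AGT CTC — ATG at 24, stop TAG at 30 → 9 nt.
ORFs ≥ 2 codons: frame 2 56–64 (3 codons), frame 3 24–32 (3 codons). Count = 2.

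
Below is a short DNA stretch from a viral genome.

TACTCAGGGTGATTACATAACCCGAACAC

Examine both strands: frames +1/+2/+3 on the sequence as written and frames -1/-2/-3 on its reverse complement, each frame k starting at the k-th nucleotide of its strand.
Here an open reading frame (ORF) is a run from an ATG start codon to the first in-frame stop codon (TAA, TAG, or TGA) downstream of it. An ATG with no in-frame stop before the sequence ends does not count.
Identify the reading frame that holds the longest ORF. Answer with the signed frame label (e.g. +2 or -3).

Reverse complement (5'→3'): GTGTTCGGGTTATGTAATCACCCTGAGTA
Frame +1: TAC TCA GGG TGA TTA CAT AAC CCG AAC — no ATG→stop ORF.
Frame +2: ACT CAG GGT GAT TAC ATA ACC CGA ACA — no ATG→stop ORF.
Frame +3: CTC AGG GTG ATT ACA TAA CCC GAA CAC — no ATG→stop ORF.
Frame -1: GTG TTC GGG TTA TGT AAT CAC CCT GAG — no ATG→stop ORF.
Frame -2: TGT TCG GGT TAT GTA ATC ACC CTG AGT — no ATG→stop ORF.
Frame -3: GTT CGG GTT ATG TAA TCA CCC TGA GTA — ATG at 12, stop TAA at 15 → 6 nt.
Longest ORF is 6 nt in frame -3 (positions 12–17).

-3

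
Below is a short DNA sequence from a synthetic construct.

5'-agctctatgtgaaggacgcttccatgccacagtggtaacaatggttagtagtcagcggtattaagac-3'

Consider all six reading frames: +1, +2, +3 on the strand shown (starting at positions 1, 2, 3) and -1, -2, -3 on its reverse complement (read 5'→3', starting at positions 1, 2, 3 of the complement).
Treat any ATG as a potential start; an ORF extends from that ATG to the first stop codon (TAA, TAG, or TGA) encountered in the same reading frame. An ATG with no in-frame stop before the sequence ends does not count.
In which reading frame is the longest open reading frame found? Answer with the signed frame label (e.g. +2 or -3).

+2

Reverse complement (5'→3'): GTCTTAATACCGCTGACTACTAACCATTGTTACCACTGTGGCATGGAAGCGTCCTTCACATAGAGCT
Frame +1: AGC TCT ATG TGA AGG ACG CTT CCA TGC CAC AGT GGT AAC AAT GGT TAG TAG TCA GCG GTA TTA AGA — ATG at 7, stop TGA at 10 → 6 nt.
Frame +2: GCT CTA TGT GAA GGA CGC TTC CAT GCC ACA GTG GTA ACA ATG GTT AGT AGT CAG CGG TAT TAA GAC — ATG at 41, stop TAA at 62 → 24 nt.
Frame +3: CTC TAT GTG AAG GAC GCT TCC ATG CCA CAG TGG TAA CAA TGG TTA GTA GTC AGC GGT ATT AAG — ATG at 24, stop TAA at 36 → 15 nt.
Frame -1: GTC TTA ATA CCG CTG ACT ACT AAC CAT TGT TAC CAC TGT GGC ATG GAA GCG TCC TTC ACA TAG AGC — ATG at 43, stop TAG at 61 → 21 nt.
Frame -2: TCT TAA TAC CGC TGA CTA CTA ACC ATT GTT ACC ACT GTG GCA TGG AAG CGT CCT TCA CAT AGA GCT — no ATG→stop ORF.
Frame -3: CTT AAT ACC GCT GAC TAC TAA CCA TTG TTA CCA CTG TGG CAT GGA AGC GTC CTT CAC ATA GAG — no ATG→stop ORF.
Longest ORF is 24 nt in frame +2 (positions 41–64).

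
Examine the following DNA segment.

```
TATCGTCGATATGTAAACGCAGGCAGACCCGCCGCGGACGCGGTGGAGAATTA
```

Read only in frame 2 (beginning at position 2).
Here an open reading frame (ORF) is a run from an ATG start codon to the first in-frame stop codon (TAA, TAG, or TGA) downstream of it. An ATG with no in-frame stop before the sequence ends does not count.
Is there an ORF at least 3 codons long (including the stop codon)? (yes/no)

no

Frame 2: ATC GTC GAT ATG TAA ACG CAG GCA GAC CCG CCG CGG ACG CGG TGG AGA ATT — ATG at 11, stop TAA at 14 → 6 nt.
Largest ORF found is 2 codons < 3, so no.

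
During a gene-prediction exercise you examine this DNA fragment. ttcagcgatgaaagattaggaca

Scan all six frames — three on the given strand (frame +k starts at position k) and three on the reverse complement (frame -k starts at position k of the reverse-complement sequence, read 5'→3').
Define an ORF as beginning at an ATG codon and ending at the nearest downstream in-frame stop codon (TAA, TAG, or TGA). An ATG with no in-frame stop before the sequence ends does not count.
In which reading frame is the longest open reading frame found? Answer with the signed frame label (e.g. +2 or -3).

+2

Reverse complement (5'→3'): TGTCCTAATCTTTCATCGCTGAA
Frame +1: TTC AGC GAT GAA AGA TTA GGA — no ATG→stop ORF.
Frame +2: TCA GCG ATG AAA GAT TAG GAC — ATG at 8, stop TAG at 17 → 12 nt.
Frame +3: CAG CGA TGA AAG ATT AGG ACA — no ATG→stop ORF.
Frame -1: TGT CCT AAT CTT TCA TCG CTG — no ATG→stop ORF.
Frame -2: GTC CTA ATC TTT CAT CGC TGA — no ATG→stop ORF.
Frame -3: TCC TAA TCT TTC ATC GCT GAA — no ATG→stop ORF.
Longest ORF is 12 nt in frame +2 (positions 8–19).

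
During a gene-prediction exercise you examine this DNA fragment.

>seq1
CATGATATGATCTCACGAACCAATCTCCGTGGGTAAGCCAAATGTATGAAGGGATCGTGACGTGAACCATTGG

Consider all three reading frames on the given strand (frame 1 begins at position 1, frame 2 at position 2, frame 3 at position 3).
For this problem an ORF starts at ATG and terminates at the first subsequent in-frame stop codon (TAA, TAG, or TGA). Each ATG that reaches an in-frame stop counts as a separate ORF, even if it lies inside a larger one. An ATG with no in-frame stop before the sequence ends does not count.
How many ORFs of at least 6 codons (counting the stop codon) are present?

2

Frame 1: CAT GAT ATG ATC TCA CGA ACC AAT CTC CGT GGG TAA GCC AAA TGT ATG AAG GGA TCG TGA CGT GAA CCA TTG — ATG at 7, stop TAA at 34 → 30 nt; ATG at 46, stop TGA at 58 → 15 nt.
Frame 2: ATG ATA TGA TCT CAC GAA CCA ATC TCC GTG GGT AAG CCA AAT GTA TGA AGG GAT CGT GAC GTG AAC CAT TGG — ATG at 2, stop TGA at 8 → 9 nt.
Frame 3: TGA TAT GAT CTC ACG AAC CAA TCT CCG TGG GTA AGC CAA ATG TAT GAA GGG ATC GTG ACG TGA ACC ATT — ATG at 42, stop TGA at 63 → 24 nt.
ORFs ≥ 6 codons: frame 1 7–36 (10 codons), frame 3 42–65 (8 codons). Count = 2.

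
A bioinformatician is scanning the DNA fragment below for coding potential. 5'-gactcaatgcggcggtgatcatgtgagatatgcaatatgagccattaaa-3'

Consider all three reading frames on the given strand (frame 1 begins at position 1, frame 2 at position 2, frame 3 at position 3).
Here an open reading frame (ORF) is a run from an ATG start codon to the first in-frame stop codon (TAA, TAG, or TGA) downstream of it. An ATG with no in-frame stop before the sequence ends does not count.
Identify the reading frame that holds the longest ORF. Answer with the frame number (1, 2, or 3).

Frame 1: GAC TCA ATG CGG CGG TGA TCA TGT GAG ATA TGC AAT ATG AGC CAT TAA — ATG at 7, stop TGA at 16 → 12 nt; ATG at 37, stop TAA at 46 → 12 nt.
Frame 2: ACT CAA TGC GGC GGT GAT CAT GTG AGA TAT GCA ATA TGA GCC ATT AAA — no ATG→stop ORF.
Frame 3: CTC AAT GCG GCG GTG ATC ATG TGA GAT ATG CAA TAT GAG CCA TTA — ATG at 21, stop TGA at 24 → 6 nt.
Longest ORF is 12 nt in frame 1 (positions 7–18).

1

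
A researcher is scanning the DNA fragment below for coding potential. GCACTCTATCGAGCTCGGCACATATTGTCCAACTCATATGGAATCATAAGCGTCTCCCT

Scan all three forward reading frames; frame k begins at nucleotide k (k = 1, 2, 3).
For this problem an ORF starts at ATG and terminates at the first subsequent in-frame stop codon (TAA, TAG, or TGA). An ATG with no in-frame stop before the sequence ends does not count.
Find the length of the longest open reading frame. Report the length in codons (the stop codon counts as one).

4

Frame 1: GCA CTC TAT CGA GCT CGG CAC ATA TTG TCC AAC TCA TAT GGA ATC ATA AGC GTC TCC — no ATG→stop ORF.
Frame 2: CAC TCT ATC GAG CTC GGC ACA TAT TGT CCA ACT CAT ATG GAA TCA TAA GCG TCT CCC — ATG at 38, stop TAA at 47 → 12 nt.
Frame 3: ACT CTA TCG AGC TCG GCA CAT ATT GTC CAA CTC ATA TGG AAT CAT AAG CGT CTC CCT — no ATG→stop ORF.
Longest: frame 2, positions 38–49, 12 nt = 4 codons = 3 aa. → 4 codons.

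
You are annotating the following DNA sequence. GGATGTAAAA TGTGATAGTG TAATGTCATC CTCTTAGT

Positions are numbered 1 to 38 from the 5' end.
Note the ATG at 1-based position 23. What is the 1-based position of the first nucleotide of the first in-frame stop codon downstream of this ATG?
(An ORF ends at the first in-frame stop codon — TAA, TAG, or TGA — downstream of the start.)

Codons from position 23: ATG (23–25), TCA (26–28), TCC (29–31), TCT (32–34), TAG (35–37).
TAG is a stop codon; it begins at position 35.

35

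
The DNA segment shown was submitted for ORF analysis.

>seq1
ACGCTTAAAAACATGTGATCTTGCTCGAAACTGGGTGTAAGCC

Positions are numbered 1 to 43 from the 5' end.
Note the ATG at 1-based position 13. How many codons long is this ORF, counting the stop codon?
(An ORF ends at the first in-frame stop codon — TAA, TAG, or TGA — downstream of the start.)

Codons from position 13: ATG (13–15), TGA (16–18).
TGA is the first in-frame stop; that's 2 codons including the stop.

2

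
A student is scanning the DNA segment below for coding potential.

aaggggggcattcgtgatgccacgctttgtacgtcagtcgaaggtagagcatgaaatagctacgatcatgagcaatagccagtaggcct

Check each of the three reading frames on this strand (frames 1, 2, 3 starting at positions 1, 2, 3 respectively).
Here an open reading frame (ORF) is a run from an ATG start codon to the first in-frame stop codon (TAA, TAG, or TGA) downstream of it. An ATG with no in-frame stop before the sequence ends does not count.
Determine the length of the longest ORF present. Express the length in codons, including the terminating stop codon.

Frame 1: AAG GGG GGC ATT CGT GAT GCC ACG CTT TGT ACG TCA GTC GAA GGT AGA GCA TGA AAT AGC TAC GAT CAT GAG CAA TAG CCA GTA GGC — no ATG→stop ORF.
Frame 2: AGG GGG GCA TTC GTG ATG CCA CGC TTT GTA CGT CAG TCG AAG GTA GAG CAT GAA ATA GCT ACG ATC ATG AGC AAT AGC CAG TAG GCC — ATG at 17, stop TAG at 83 → 69 nt; ATG at 68, stop TAG at 83 → 18 nt.
Frame 3: GGG GGG CAT TCG TGA TGC CAC GCT TTG TAC GTC AGT CGA AGG TAG AGC ATG AAA TAG CTA CGA TCA TGA GCA ATA GCC AGT AGG CCT — ATG at 51, stop TAG at 57 → 9 nt.
Longest: frame 2, positions 17–85, 69 nt = 23 codons = 22 aa. → 23 codons.

23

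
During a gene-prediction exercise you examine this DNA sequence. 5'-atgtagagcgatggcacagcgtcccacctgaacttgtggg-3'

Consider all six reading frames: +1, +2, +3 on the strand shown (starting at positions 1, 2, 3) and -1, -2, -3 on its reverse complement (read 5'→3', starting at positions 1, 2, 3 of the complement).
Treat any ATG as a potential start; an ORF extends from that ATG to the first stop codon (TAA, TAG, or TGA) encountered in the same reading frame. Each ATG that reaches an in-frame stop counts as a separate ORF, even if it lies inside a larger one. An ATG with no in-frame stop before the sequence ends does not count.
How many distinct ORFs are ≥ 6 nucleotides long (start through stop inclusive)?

2

Reverse complement (5'→3'): CCCACAAGTTCAGGTGGGACGCTGTGCCATCGCTCTACAT
Frame +1: ATG TAG AGC GAT GGC ACA GCG TCC CAC CTG AAC TTG TGG — ATG at 1, stop TAG at 4 → 6 nt.
Frame +2: TGT AGA GCG ATG GCA CAG CGT CCC ACC TGA ACT TGT GGG — ATG at 11, stop TGA at 29 → 21 nt.
Frame +3: GTA GAG CGA TGG CAC AGC GTC CCA CCT GAA CTT GTG — no ATG→stop ORF.
Frame -1: CCC ACA AGT TCA GGT GGG ACG CTG TGC CAT CGC TCT ACA — no ATG→stop ORF.
Frame -2: CCA CAA GTT CAG GTG GGA CGC TGT GCC ATC GCT CTA CAT — no ATG→stop ORF.
Frame -3: CAC AAG TTC AGG TGG GAC GCT GTG CCA TCG CTC TAC — no ATG→stop ORF.
ORFs ≥ 6 nucleotides: frame +1 1–6 (6 nucleotides), frame +2 11–31 (21 nucleotides). Count = 2.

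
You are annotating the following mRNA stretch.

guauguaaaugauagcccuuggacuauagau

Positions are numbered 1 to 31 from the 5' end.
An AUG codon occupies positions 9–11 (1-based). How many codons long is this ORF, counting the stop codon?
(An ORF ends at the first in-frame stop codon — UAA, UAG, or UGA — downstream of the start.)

7

Codons from position 9: AUG (9–11), AUA (12–14), GCC (15–17), CUU (18–20), GGA (21–23), CUA (24–26), UAG (27–29).
UAG is the first in-frame stop; that's 7 codons including the stop.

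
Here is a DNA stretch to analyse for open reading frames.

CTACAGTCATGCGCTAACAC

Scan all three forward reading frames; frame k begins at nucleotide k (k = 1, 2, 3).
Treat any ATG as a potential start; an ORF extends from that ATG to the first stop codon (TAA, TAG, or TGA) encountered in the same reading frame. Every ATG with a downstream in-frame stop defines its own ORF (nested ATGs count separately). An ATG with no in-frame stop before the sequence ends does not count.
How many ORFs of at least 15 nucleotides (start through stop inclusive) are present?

0

Frame 1: CTA CAG TCA TGC GCT AAC — no ATG→stop ORF.
Frame 2: TAC AGT CAT GCG CTA ACA — no ATG→stop ORF.
Frame 3: ACA GTC ATG CGC TAA CAC — ATG at 9, stop TAA at 15 → 9 nt.
No ORF reaches 15 nucleotides. Count = 0.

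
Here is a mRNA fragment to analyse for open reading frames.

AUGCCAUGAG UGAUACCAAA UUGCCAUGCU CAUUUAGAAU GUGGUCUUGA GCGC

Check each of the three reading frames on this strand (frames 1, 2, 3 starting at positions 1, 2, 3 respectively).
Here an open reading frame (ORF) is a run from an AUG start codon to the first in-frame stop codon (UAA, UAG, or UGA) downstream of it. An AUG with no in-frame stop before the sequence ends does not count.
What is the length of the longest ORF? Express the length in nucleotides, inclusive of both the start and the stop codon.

45

Frame 1: AUG CCA UGA GUG AUA CCA AAU UGC CAU GCU CAU UUA GAA UGU GGU CUU GAG CGC — AUG at 1, stop UGA at 7 → 9 nt.
Frame 2: UGC CAU GAG UGA UAC CAA AUU GCC AUG CUC AUU UAG AAU GUG GUC UUG AGC — AUG at 26, stop UAG at 35 → 12 nt.
Frame 3: GCC AUG AGU GAU ACC AAA UUG CCA UGC UCA UUU AGA AUG UGG UCU UGA GCG — AUG at 6, stop UGA at 48 → 45 nt; AUG at 39, stop UGA at 48 → 12 nt.
Longest: frame 3, positions 6–50, 45 nt = 15 codons = 14 aa. → 45 nucleotides.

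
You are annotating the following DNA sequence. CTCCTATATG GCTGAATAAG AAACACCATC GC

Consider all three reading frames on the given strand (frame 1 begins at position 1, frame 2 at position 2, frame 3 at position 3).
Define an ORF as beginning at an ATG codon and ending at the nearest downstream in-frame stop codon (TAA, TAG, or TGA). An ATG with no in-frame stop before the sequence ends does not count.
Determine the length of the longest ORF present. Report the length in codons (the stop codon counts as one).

4

Frame 1: CTC CTA TAT GGC TGA ATA AGA AAC ACC ATC — no ATG→stop ORF.
Frame 2: TCC TAT ATG GCT GAA TAA GAA ACA CCA TCG — ATG at 8, stop TAA at 17 → 12 nt.
Frame 3: CCT ATA TGG CTG AAT AAG AAA CAC CAT CGC — no ATG→stop ORF.
Longest: frame 2, positions 8–19, 12 nt = 4 codons = 3 aa. → 4 codons.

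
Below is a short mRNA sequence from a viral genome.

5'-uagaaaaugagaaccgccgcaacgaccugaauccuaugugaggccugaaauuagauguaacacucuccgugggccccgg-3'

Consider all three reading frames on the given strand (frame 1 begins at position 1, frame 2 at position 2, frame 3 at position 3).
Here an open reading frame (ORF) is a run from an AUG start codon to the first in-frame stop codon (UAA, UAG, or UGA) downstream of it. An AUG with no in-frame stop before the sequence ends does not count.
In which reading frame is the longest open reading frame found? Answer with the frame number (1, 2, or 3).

Frame 1: UAG AAA AUG AGA ACC GCC GCA ACG ACC UGA AUC CUA UGU GAG GCC UGA AAU UAG AUG UAA CAC UCU CCG UGG GCC CCG — AUG at 7, stop UGA at 28 → 24 nt; AUG at 55, stop UAA at 58 → 6 nt.
Frame 2: AGA AAA UGA GAA CCG CCG CAA CGA CCU GAA UCC UAU GUG AGG CCU GAA AUU AGA UGU AAC ACU CUC CGU GGG CCC CGG — no AUG→stop ORF.
Frame 3: GAA AAU GAG AAC CGC CGC AAC GAC CUG AAU CCU AUG UGA GGC CUG AAA UUA GAU GUA ACA CUC UCC GUG GGC CCC — AUG at 36, stop UGA at 39 → 6 nt.
Longest ORF is 24 nt in frame 1 (positions 7–30).

1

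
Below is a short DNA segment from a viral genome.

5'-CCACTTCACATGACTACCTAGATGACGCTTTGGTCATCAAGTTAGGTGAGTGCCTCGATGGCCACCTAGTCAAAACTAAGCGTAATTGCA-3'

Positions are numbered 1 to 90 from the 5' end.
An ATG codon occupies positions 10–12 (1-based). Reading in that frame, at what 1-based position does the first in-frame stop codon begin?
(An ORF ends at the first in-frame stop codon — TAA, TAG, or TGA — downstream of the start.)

19

Codons from position 10: ATG (10–12), ACT (13–15), ACC (16–18), TAG (19–21).
TAG is a stop codon; it begins at position 19.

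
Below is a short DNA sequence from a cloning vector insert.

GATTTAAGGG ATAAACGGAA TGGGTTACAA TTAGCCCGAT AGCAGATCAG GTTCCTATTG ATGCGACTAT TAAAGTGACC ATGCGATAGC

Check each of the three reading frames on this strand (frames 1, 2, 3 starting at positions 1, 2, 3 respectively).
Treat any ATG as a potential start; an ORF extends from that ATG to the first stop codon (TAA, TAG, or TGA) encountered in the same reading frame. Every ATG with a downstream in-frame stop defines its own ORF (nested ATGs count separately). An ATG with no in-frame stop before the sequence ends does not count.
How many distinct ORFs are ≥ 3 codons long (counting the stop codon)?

3

Frame 1: GAT TTA AGG GAT AAA CGG AAT GGG TTA CAA TTA GCC CGA TAG CAG ATC AGG TTC CTA TTG ATG CGA CTA TTA AAG TGA CCA TGC GAT AGC — ATG at 61, stop TGA at 76 → 18 nt.
Frame 2: ATT TAA GGG ATA AAC GGA ATG GGT TAC AAT TAG CCC GAT AGC AGA TCA GGT TCC TAT TGA TGC GAC TAT TAA AGT GAC CAT GCG ATA — ATG at 20, stop TAG at 32 → 15 nt.
Frame 3: TTT AAG GGA TAA ACG GAA TGG GTT ACA ATT AGC CCG ATA GCA GAT CAG GTT CCT ATT GAT GCG ACT ATT AAA GTG ACC ATG CGA TAG — ATG at 81, stop TAG at 87 → 9 nt.
ORFs ≥ 3 codons: frame 1 61–78 (6 codons), frame 2 20–34 (5 codons), frame 3 81–89 (3 codons). Count = 3.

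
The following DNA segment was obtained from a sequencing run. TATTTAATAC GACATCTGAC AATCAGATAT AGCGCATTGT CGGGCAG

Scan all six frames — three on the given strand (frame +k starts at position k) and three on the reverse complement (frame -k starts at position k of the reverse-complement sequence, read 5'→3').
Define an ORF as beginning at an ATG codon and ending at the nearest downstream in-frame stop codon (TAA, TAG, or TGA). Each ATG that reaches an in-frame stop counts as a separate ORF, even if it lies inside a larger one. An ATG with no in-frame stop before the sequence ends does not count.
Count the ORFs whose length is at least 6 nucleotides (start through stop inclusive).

Reverse complement (5'→3'): CTGCCCGACAATGCGCTATATCTGATTGTCAGATGTCGTATTAAATA
Frame +1: TAT TTA ATA CGA CAT CTG ACA ATC AGA TAT AGC GCA TTG TCG GGC — no ATG→stop ORF.
Frame +2: ATT TAA TAC GAC ATC TGA CAA TCA GAT ATA GCG CAT TGT CGG GCA — no ATG→stop ORF.
Frame +3: TTT AAT ACG ACA TCT GAC AAT CAG ATA TAG CGC ATT GTC GGG CAG — no ATG→stop ORF.
Frame -1: CTG CCC GAC AAT GCG CTA TAT CTG ATT GTC AGA TGT CGT ATT AAA — no ATG→stop ORF.
Frame -2: TGC CCG ACA ATG CGC TAT ATC TGA TTG TCA GAT GTC GTA TTA AAT — ATG at 11, stop TGA at 23 → 15 nt.
Frame -3: GCC CGA CAA TGC GCT ATA TCT GAT TGT CAG ATG TCG TAT TAA ATA — ATG at 33, stop TAA at 42 → 12 nt.
ORFs ≥ 6 nucleotides: frame -2 11–25 (15 nucleotides), frame -3 33–44 (12 nucleotides). Count = 2.

2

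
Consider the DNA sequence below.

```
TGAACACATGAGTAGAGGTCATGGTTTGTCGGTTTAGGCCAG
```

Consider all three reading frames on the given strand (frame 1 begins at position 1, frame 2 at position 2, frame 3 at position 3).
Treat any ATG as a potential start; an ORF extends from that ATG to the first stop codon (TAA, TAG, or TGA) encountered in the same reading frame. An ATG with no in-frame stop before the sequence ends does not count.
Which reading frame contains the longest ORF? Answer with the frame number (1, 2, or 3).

2

Frame 1: TGA ACA CAT GAG TAG AGG TCA TGG TTT GTC GGT TTA GGC CAG — no ATG→stop ORF.
Frame 2: GAA CAC ATG AGT AGA GGT CAT GGT TTG TCG GTT TAG GCC — ATG at 8, stop TAG at 35 → 30 nt.
Frame 3: AAC ACA TGA GTA GAG GTC ATG GTT TGT CGG TTT AGG CCA — no ATG→stop ORF.
Longest ORF is 30 nt in frame 2 (positions 8–37).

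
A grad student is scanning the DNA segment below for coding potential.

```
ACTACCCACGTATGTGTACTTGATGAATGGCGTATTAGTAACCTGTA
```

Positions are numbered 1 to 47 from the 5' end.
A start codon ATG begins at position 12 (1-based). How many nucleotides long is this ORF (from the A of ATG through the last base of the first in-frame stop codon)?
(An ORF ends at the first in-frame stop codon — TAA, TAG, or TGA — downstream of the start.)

12

Codons from position 12: ATG (12–14), TGT (15–17), ACT (18–20), TGA (21–23).
TGA is the first in-frame stop; ORF spans 12–23, 12 nucleotides.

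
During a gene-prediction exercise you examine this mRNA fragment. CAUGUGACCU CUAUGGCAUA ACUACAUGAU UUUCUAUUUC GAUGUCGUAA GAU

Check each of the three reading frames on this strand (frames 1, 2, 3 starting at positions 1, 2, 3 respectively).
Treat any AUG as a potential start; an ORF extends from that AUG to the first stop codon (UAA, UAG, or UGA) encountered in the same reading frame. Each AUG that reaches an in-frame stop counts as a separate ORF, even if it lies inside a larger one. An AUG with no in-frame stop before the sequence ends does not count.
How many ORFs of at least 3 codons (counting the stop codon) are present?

2

Frame 1: CAU GUG ACC UCU AUG GCA UAA CUA CAU GAU UUU CUA UUU CGA UGU CGU AAG — AUG at 13, stop UAA at 19 → 9 nt.
Frame 2: AUG UGA CCU CUA UGG CAU AAC UAC AUG AUU UUC UAU UUC GAU GUC GUA AGA — AUG at 2, stop UGA at 5 → 6 nt.
Frame 3: UGU GAC CUC UAU GGC AUA ACU ACA UGA UUU UCU AUU UCG AUG UCG UAA GAU — AUG at 42, stop UAA at 48 → 9 nt.
ORFs ≥ 3 codons: frame 1 13–21 (3 codons), frame 3 42–50 (3 codons). Count = 2.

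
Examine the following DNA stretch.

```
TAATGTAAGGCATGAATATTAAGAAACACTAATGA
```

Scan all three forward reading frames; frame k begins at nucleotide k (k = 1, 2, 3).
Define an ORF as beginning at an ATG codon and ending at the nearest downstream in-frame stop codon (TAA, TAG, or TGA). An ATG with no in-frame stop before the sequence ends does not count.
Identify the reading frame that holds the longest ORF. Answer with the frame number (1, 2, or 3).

3

Frame 1: TAA TGT AAG GCA TGA ATA TTA AGA AAC ACT AAT — no ATG→stop ORF.
Frame 2: AAT GTA AGG CAT GAA TAT TAA GAA ACA CTA ATG — no ATG→stop ORF.
Frame 3: ATG TAA GGC ATG AAT ATT AAG AAA CAC TAA TGA — ATG at 3, stop TAA at 6 → 6 nt; ATG at 12, stop TAA at 30 → 21 nt.
Longest ORF is 21 nt in frame 3 (positions 12–32).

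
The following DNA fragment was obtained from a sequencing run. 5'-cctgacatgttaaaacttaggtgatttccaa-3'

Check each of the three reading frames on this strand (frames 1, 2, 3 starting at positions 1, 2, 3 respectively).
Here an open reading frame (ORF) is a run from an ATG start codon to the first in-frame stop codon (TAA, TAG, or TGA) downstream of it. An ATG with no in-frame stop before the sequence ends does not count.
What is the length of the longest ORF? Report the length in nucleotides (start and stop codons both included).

18

Frame 1: CCT GAC ATG TTA AAA CTT AGG TGA TTT CCA — ATG at 7, stop TGA at 22 → 18 nt.
Frame 2: CTG ACA TGT TAA AAC TTA GGT GAT TTC CAA — no ATG→stop ORF.
Frame 3: TGA CAT GTT AAA ACT TAG GTG ATT TCC — no ATG→stop ORF.
Longest: frame 1, positions 7–24, 18 nt = 6 codons = 5 aa. → 18 nucleotides.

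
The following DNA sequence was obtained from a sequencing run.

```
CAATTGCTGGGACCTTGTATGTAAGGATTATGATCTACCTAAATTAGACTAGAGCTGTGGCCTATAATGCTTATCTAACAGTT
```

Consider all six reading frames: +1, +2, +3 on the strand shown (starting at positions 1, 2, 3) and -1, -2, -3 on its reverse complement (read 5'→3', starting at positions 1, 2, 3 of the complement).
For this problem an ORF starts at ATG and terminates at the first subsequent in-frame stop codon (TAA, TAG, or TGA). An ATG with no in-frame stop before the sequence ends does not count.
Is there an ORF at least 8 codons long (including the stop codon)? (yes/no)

Reverse complement (5'→3'): AACTGTTAGATAAGCATTATAGGCCACAGCTCTAGTCTAATTTAGGTAGATCATAATCCTTACATACAAGGTCCCAGCAATTG
Frame +1: CAA TTG CTG GGA CCT TGT ATG TAA GGA TTA TGA TCT ACC TAA ATT AGA CTA GAG CTG TGG CCT ATA ATG CTT ATC TAA CAG — ATG at 19, stop TAA at 22 → 6 nt; ATG at 67, stop TAA at 76 → 12 nt.
Frame +2: AAT TGC TGG GAC CTT GTA TGT AAG GAT TAT GAT CTA CCT AAA TTA GAC TAG AGC TGT GGC CTA TAA TGC TTA TCT AAC AGT — no ATG→stop ORF.
Frame +3: ATT GCT GGG ACC TTG TAT GTA AGG ATT ATG ATC TAC CTA AAT TAG ACT AGA GCT GTG GCC TAT AAT GCT TAT CTA ACA GTT — ATG at 30, stop TAG at 45 → 18 nt.
Frame -1: AAC TGT TAG ATA AGC ATT ATA GGC CAC AGC TCT AGT CTA ATT TAG GTA GAT CAT AAT CCT TAC ATA CAA GGT CCC AGC AAT — no ATG→stop ORF.
Frame -2: ACT GTT AGA TAA GCA TTA TAG GCC ACA GCT CTA GTC TAA TTT AGG TAG ATC ATA ATC CTT ACA TAC AAG GTC CCA GCA ATT — no ATG→stop ORF.
Frame -3: CTG TTA GAT AAG CAT TAT AGG CCA CAG CTC TAG TCT AAT TTA GGT AGA TCA TAA TCC TTA CAT ACA AGG TCC CAG CAA TTG — no ATG→stop ORF.
Largest ORF found is 6 codons < 8, so no.

no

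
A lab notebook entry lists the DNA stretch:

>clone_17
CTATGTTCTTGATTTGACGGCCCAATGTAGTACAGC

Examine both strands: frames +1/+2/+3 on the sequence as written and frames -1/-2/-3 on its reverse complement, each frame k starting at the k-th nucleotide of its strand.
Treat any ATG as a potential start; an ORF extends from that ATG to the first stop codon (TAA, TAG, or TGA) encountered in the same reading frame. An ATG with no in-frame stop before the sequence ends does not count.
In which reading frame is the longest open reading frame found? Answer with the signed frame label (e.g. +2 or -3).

Reverse complement (5'→3'): GCTGTACTACATTGGGCCGTCAAATCAAGAACATAG
Frame +1: CTA TGT TCT TGA TTT GAC GGC CCA ATG TAG TAC AGC — ATG at 25, stop TAG at 28 → 6 nt.
Frame +2: TAT GTT CTT GAT TTG ACG GCC CAA TGT AGT ACA — no ATG→stop ORF.
Frame +3: ATG TTC TTG ATT TGA CGG CCC AAT GTA GTA CAG — ATG at 3, stop TGA at 15 → 15 nt.
Frame -1: GCT GTA CTA CAT TGG GCC GTC AAA TCA AGA ACA TAG — no ATG→stop ORF.
Frame -2: CTG TAC TAC ATT GGG CCG TCA AAT CAA GAA CAT — no ATG→stop ORF.
Frame -3: TGT ACT ACA TTG GGC CGT CAA ATC AAG AAC ATA — no ATG→stop ORF.
Longest ORF is 15 nt in frame +3 (positions 3–17).

+3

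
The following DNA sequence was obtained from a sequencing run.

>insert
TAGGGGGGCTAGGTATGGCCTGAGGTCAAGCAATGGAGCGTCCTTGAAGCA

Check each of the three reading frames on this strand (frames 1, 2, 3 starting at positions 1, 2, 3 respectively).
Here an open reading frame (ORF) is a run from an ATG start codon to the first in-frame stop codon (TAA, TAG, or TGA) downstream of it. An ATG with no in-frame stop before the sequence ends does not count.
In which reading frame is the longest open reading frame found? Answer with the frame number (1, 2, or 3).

3

Frame 1: TAG GGG GGC TAG GTA TGG CCT GAG GTC AAG CAA TGG AGC GTC CTT GAA GCA — no ATG→stop ORF.
Frame 2: AGG GGG GCT AGG TAT GGC CTG AGG TCA AGC AAT GGA GCG TCC TTG AAG — no ATG→stop ORF.
Frame 3: GGG GGG CTA GGT ATG GCC TGA GGT CAA GCA ATG GAG CGT CCT TGA AGC — ATG at 15, stop TGA at 21 → 9 nt; ATG at 33, stop TGA at 45 → 15 nt.
Longest ORF is 15 nt in frame 3 (positions 33–47).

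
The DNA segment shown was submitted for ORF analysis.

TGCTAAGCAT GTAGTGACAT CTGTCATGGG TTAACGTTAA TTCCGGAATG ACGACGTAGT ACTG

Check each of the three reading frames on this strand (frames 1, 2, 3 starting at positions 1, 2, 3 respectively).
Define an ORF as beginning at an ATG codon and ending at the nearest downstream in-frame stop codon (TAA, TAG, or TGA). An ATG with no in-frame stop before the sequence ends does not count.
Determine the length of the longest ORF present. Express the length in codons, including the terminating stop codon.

4

Frame 1: TGC TAA GCA TGT AGT GAC ATC TGT CAT GGG TTA ACG TTA ATT CCG GAA TGA CGA CGT AGT ACT — no ATG→stop ORF.
Frame 2: GCT AAG CAT GTA GTG ACA TCT GTC ATG GGT TAA CGT TAA TTC CGG AAT GAC GAC GTA GTA CTG — ATG at 26, stop TAA at 32 → 9 nt.
Frame 3: CTA AGC ATG TAG TGA CAT CTG TCA TGG GTT AAC GTT AAT TCC GGA ATG ACG ACG TAG TAC — ATG at 9, stop TAG at 12 → 6 nt; ATG at 48, stop TAG at 57 → 12 nt.
Longest: frame 3, positions 48–59, 12 nt = 4 codons = 3 aa. → 4 codons.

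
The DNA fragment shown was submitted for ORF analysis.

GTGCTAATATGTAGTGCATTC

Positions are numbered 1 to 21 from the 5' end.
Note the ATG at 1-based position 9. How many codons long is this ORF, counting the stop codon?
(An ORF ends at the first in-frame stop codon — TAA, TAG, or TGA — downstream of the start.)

Codons from position 9: ATG (9–11), TAG (12–14).
TAG is the first in-frame stop; that's 2 codons including the stop.

2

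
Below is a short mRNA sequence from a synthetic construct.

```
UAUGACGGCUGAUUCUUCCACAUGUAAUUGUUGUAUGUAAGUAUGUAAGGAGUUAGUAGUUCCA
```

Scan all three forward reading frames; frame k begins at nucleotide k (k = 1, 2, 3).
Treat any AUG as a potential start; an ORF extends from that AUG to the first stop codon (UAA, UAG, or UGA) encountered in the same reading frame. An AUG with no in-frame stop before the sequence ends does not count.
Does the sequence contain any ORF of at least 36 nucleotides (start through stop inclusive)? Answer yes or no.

yes

Frame 1: UAU GAC GGC UGA UUC UUC CAC AUG UAA UUG UUG UAU GUA AGU AUG UAA GGA GUU AGU AGU UCC — AUG at 22, stop UAA at 25 → 6 nt; AUG at 43, stop UAA at 46 → 6 nt.
Frame 2: AUG ACG GCU GAU UCU UCC ACA UGU AAU UGU UGU AUG UAA GUA UGU AAG GAG UUA GUA GUU CCA — AUG at 2, stop UAA at 38 → 39 nt; AUG at 35, stop UAA at 38 → 6 nt.
Frame 3: UGA CGG CUG AUU CUU CCA CAU GUA AUU GUU GUA UGU AAG UAU GUA AGG AGU UAG UAG UUC — no AUG→stop ORF.
Frame 2 has an ORF of 39 nucleotides (positions 2–40) ≥ 36, so yes.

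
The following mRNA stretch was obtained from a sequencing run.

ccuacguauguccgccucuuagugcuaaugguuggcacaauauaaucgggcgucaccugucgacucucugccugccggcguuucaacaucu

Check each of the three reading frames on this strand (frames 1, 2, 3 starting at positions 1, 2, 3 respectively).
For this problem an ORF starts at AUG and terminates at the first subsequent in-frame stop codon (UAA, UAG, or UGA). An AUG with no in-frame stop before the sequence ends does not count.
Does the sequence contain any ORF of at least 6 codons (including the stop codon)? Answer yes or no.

yes

Frame 1: CCU ACG UAU GUC CGC CUC UUA GUG CUA AUG GUU GGC ACA AUA UAA UCG GGC GUC ACC UGU CGA CUC UCU GCC UGC CGG CGU UUC AAC AUC — AUG at 28, stop UAA at 43 → 18 nt.
Frame 2: CUA CGU AUG UCC GCC UCU UAG UGC UAA UGG UUG GCA CAA UAU AAU CGG GCG UCA CCU GUC GAC UCU CUG CCU GCC GGC GUU UCA ACA UCU — AUG at 8, stop UAG at 20 → 15 nt.
Frame 3: UAC GUA UGU CCG CCU CUU AGU GCU AAU GGU UGG CAC AAU AUA AUC GGG CGU CAC CUG UCG ACU CUC UGC CUG CCG GCG UUU CAA CAU — no AUG→stop ORF.
Frame 1 has an ORF of 6 codons (positions 28–45) ≥ 6, so yes.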